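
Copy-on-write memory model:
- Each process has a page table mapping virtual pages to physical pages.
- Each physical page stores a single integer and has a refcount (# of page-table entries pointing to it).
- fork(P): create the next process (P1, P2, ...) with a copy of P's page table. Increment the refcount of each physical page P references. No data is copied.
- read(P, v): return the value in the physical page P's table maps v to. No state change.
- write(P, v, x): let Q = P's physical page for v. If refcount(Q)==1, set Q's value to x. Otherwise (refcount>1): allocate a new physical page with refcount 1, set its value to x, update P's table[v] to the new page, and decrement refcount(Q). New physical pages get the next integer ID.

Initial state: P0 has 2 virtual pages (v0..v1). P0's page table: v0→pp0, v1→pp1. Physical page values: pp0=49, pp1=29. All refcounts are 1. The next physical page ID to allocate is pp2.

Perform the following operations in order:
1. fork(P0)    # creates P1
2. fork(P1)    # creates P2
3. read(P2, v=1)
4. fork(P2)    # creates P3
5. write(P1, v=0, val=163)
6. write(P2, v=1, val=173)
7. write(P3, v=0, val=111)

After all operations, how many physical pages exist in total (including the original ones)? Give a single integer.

Op 1: fork(P0) -> P1. 2 ppages; refcounts: pp0:2 pp1:2
Op 2: fork(P1) -> P2. 2 ppages; refcounts: pp0:3 pp1:3
Op 3: read(P2, v1) -> 29. No state change.
Op 4: fork(P2) -> P3. 2 ppages; refcounts: pp0:4 pp1:4
Op 5: write(P1, v0, 163). refcount(pp0)=4>1 -> COPY to pp2. 3 ppages; refcounts: pp0:3 pp1:4 pp2:1
Op 6: write(P2, v1, 173). refcount(pp1)=4>1 -> COPY to pp3. 4 ppages; refcounts: pp0:3 pp1:3 pp2:1 pp3:1
Op 7: write(P3, v0, 111). refcount(pp0)=3>1 -> COPY to pp4. 5 ppages; refcounts: pp0:2 pp1:3 pp2:1 pp3:1 pp4:1

Answer: 5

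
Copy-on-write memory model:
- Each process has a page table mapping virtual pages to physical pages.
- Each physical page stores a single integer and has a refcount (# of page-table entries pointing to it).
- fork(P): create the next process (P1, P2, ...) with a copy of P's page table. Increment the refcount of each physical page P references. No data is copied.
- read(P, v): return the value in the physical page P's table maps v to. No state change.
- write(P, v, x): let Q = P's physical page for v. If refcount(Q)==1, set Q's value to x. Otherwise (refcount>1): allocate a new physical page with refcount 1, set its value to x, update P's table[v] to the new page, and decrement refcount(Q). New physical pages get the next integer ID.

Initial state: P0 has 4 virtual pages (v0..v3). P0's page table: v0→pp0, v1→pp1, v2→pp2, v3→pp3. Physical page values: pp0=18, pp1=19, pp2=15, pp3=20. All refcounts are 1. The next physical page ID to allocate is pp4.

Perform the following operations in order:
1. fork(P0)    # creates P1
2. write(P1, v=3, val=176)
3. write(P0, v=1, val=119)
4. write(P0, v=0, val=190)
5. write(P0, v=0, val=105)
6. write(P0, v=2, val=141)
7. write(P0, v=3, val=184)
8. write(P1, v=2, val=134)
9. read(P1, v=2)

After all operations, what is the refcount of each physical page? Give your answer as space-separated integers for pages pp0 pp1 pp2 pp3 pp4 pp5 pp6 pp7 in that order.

Answer: 1 1 1 1 1 1 1 1

Derivation:
Op 1: fork(P0) -> P1. 4 ppages; refcounts: pp0:2 pp1:2 pp2:2 pp3:2
Op 2: write(P1, v3, 176). refcount(pp3)=2>1 -> COPY to pp4. 5 ppages; refcounts: pp0:2 pp1:2 pp2:2 pp3:1 pp4:1
Op 3: write(P0, v1, 119). refcount(pp1)=2>1 -> COPY to pp5. 6 ppages; refcounts: pp0:2 pp1:1 pp2:2 pp3:1 pp4:1 pp5:1
Op 4: write(P0, v0, 190). refcount(pp0)=2>1 -> COPY to pp6. 7 ppages; refcounts: pp0:1 pp1:1 pp2:2 pp3:1 pp4:1 pp5:1 pp6:1
Op 5: write(P0, v0, 105). refcount(pp6)=1 -> write in place. 7 ppages; refcounts: pp0:1 pp1:1 pp2:2 pp3:1 pp4:1 pp5:1 pp6:1
Op 6: write(P0, v2, 141). refcount(pp2)=2>1 -> COPY to pp7. 8 ppages; refcounts: pp0:1 pp1:1 pp2:1 pp3:1 pp4:1 pp5:1 pp6:1 pp7:1
Op 7: write(P0, v3, 184). refcount(pp3)=1 -> write in place. 8 ppages; refcounts: pp0:1 pp1:1 pp2:1 pp3:1 pp4:1 pp5:1 pp6:1 pp7:1
Op 8: write(P1, v2, 134). refcount(pp2)=1 -> write in place. 8 ppages; refcounts: pp0:1 pp1:1 pp2:1 pp3:1 pp4:1 pp5:1 pp6:1 pp7:1
Op 9: read(P1, v2) -> 134. No state change.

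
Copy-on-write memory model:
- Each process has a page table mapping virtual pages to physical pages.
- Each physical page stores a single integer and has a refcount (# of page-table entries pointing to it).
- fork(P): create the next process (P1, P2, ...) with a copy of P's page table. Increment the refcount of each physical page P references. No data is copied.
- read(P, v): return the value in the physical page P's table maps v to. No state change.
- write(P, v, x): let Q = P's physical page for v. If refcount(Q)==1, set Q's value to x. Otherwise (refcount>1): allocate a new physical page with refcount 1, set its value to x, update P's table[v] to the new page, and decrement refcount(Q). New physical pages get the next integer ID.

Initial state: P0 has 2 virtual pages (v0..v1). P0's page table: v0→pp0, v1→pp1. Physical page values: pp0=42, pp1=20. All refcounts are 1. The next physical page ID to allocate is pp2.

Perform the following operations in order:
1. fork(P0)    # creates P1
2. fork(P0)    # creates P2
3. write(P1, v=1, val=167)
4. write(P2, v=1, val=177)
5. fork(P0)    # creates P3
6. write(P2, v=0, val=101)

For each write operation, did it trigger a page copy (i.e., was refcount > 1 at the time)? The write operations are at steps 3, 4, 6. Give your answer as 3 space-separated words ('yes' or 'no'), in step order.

Op 1: fork(P0) -> P1. 2 ppages; refcounts: pp0:2 pp1:2
Op 2: fork(P0) -> P2. 2 ppages; refcounts: pp0:3 pp1:3
Op 3: write(P1, v1, 167). refcount(pp1)=3>1 -> COPY to pp2. 3 ppages; refcounts: pp0:3 pp1:2 pp2:1
Op 4: write(P2, v1, 177). refcount(pp1)=2>1 -> COPY to pp3. 4 ppages; refcounts: pp0:3 pp1:1 pp2:1 pp3:1
Op 5: fork(P0) -> P3. 4 ppages; refcounts: pp0:4 pp1:2 pp2:1 pp3:1
Op 6: write(P2, v0, 101). refcount(pp0)=4>1 -> COPY to pp4. 5 ppages; refcounts: pp0:3 pp1:2 pp2:1 pp3:1 pp4:1

yes yes yes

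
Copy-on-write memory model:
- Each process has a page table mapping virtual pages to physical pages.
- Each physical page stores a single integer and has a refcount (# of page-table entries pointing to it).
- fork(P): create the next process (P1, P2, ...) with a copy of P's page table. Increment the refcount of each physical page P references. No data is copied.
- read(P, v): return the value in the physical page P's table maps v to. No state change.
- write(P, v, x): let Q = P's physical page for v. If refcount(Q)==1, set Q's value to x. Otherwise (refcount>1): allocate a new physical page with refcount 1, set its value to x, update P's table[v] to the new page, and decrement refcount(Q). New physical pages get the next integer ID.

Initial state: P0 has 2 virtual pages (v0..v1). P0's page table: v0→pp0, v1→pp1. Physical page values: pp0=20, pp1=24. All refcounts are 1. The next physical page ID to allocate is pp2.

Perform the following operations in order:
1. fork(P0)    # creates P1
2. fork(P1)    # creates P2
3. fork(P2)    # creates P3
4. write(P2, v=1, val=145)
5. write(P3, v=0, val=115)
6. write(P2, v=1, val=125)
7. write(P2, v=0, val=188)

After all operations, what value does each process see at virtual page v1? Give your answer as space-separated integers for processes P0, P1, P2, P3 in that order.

Op 1: fork(P0) -> P1. 2 ppages; refcounts: pp0:2 pp1:2
Op 2: fork(P1) -> P2. 2 ppages; refcounts: pp0:3 pp1:3
Op 3: fork(P2) -> P3. 2 ppages; refcounts: pp0:4 pp1:4
Op 4: write(P2, v1, 145). refcount(pp1)=4>1 -> COPY to pp2. 3 ppages; refcounts: pp0:4 pp1:3 pp2:1
Op 5: write(P3, v0, 115). refcount(pp0)=4>1 -> COPY to pp3. 4 ppages; refcounts: pp0:3 pp1:3 pp2:1 pp3:1
Op 6: write(P2, v1, 125). refcount(pp2)=1 -> write in place. 4 ppages; refcounts: pp0:3 pp1:3 pp2:1 pp3:1
Op 7: write(P2, v0, 188). refcount(pp0)=3>1 -> COPY to pp4. 5 ppages; refcounts: pp0:2 pp1:3 pp2:1 pp3:1 pp4:1
P0: v1 -> pp1 = 24
P1: v1 -> pp1 = 24
P2: v1 -> pp2 = 125
P3: v1 -> pp1 = 24

Answer: 24 24 125 24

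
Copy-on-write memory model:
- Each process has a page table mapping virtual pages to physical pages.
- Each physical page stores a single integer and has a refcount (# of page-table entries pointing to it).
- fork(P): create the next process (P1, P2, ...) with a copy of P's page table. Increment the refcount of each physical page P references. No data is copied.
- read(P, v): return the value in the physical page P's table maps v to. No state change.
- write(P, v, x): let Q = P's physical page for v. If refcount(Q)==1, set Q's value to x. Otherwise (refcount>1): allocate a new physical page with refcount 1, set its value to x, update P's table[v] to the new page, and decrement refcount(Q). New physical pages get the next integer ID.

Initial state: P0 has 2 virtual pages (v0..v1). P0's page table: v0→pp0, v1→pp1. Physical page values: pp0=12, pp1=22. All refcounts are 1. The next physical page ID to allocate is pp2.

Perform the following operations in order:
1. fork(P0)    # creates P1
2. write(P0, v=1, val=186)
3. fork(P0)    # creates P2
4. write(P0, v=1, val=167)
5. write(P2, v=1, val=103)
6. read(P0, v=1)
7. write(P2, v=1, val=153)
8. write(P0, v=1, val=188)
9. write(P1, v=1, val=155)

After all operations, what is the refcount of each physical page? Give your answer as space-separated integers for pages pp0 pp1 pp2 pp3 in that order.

Op 1: fork(P0) -> P1. 2 ppages; refcounts: pp0:2 pp1:2
Op 2: write(P0, v1, 186). refcount(pp1)=2>1 -> COPY to pp2. 3 ppages; refcounts: pp0:2 pp1:1 pp2:1
Op 3: fork(P0) -> P2. 3 ppages; refcounts: pp0:3 pp1:1 pp2:2
Op 4: write(P0, v1, 167). refcount(pp2)=2>1 -> COPY to pp3. 4 ppages; refcounts: pp0:3 pp1:1 pp2:1 pp3:1
Op 5: write(P2, v1, 103). refcount(pp2)=1 -> write in place. 4 ppages; refcounts: pp0:3 pp1:1 pp2:1 pp3:1
Op 6: read(P0, v1) -> 167. No state change.
Op 7: write(P2, v1, 153). refcount(pp2)=1 -> write in place. 4 ppages; refcounts: pp0:3 pp1:1 pp2:1 pp3:1
Op 8: write(P0, v1, 188). refcount(pp3)=1 -> write in place. 4 ppages; refcounts: pp0:3 pp1:1 pp2:1 pp3:1
Op 9: write(P1, v1, 155). refcount(pp1)=1 -> write in place. 4 ppages; refcounts: pp0:3 pp1:1 pp2:1 pp3:1

Answer: 3 1 1 1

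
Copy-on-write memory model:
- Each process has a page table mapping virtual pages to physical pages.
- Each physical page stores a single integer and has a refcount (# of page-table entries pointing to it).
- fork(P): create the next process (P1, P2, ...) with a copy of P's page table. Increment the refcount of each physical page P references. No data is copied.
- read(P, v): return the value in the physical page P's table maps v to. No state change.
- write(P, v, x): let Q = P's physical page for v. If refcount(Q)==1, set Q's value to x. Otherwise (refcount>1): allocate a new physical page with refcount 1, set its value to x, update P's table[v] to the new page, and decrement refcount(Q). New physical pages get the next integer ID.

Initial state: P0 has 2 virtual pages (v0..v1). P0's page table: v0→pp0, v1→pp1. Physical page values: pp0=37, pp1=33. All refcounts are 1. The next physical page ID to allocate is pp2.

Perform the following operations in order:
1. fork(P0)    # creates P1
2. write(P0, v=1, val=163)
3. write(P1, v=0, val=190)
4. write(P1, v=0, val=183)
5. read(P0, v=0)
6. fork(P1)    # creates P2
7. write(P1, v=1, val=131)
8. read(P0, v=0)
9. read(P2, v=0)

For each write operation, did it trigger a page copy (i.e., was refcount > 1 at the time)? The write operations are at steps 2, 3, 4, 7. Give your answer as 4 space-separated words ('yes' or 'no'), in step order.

Op 1: fork(P0) -> P1. 2 ppages; refcounts: pp0:2 pp1:2
Op 2: write(P0, v1, 163). refcount(pp1)=2>1 -> COPY to pp2. 3 ppages; refcounts: pp0:2 pp1:1 pp2:1
Op 3: write(P1, v0, 190). refcount(pp0)=2>1 -> COPY to pp3. 4 ppages; refcounts: pp0:1 pp1:1 pp2:1 pp3:1
Op 4: write(P1, v0, 183). refcount(pp3)=1 -> write in place. 4 ppages; refcounts: pp0:1 pp1:1 pp2:1 pp3:1
Op 5: read(P0, v0) -> 37. No state change.
Op 6: fork(P1) -> P2. 4 ppages; refcounts: pp0:1 pp1:2 pp2:1 pp3:2
Op 7: write(P1, v1, 131). refcount(pp1)=2>1 -> COPY to pp4. 5 ppages; refcounts: pp0:1 pp1:1 pp2:1 pp3:2 pp4:1
Op 8: read(P0, v0) -> 37. No state change.
Op 9: read(P2, v0) -> 183. No state change.

yes yes no yes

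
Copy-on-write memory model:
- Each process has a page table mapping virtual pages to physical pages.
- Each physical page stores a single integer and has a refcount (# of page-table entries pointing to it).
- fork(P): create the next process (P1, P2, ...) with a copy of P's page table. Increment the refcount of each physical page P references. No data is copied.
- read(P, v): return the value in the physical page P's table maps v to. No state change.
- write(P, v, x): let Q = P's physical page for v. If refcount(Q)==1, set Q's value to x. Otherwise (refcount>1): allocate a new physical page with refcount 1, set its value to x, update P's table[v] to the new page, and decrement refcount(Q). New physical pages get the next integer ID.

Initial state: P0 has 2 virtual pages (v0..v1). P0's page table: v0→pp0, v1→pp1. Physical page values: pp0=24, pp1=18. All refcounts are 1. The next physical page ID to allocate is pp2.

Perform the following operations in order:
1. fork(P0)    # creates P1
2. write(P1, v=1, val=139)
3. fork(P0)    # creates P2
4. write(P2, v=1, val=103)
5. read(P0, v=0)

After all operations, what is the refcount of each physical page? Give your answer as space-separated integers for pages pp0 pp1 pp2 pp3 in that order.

Answer: 3 1 1 1

Derivation:
Op 1: fork(P0) -> P1. 2 ppages; refcounts: pp0:2 pp1:2
Op 2: write(P1, v1, 139). refcount(pp1)=2>1 -> COPY to pp2. 3 ppages; refcounts: pp0:2 pp1:1 pp2:1
Op 3: fork(P0) -> P2. 3 ppages; refcounts: pp0:3 pp1:2 pp2:1
Op 4: write(P2, v1, 103). refcount(pp1)=2>1 -> COPY to pp3. 4 ppages; refcounts: pp0:3 pp1:1 pp2:1 pp3:1
Op 5: read(P0, v0) -> 24. No state change.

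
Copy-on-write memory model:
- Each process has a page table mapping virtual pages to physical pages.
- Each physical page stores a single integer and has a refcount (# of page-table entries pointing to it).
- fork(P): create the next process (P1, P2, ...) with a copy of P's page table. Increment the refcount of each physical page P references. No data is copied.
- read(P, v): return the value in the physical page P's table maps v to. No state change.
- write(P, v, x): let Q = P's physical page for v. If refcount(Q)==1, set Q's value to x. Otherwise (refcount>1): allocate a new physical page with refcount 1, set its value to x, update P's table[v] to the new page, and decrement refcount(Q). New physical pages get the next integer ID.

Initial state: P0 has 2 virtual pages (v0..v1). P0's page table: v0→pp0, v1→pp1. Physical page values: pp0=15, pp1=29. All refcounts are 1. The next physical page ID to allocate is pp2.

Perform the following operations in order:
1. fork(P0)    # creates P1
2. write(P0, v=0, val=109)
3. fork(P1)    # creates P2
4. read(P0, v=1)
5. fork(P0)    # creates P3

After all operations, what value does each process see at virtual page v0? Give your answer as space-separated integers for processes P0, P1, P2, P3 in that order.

Answer: 109 15 15 109

Derivation:
Op 1: fork(P0) -> P1. 2 ppages; refcounts: pp0:2 pp1:2
Op 2: write(P0, v0, 109). refcount(pp0)=2>1 -> COPY to pp2. 3 ppages; refcounts: pp0:1 pp1:2 pp2:1
Op 3: fork(P1) -> P2. 3 ppages; refcounts: pp0:2 pp1:3 pp2:1
Op 4: read(P0, v1) -> 29. No state change.
Op 5: fork(P0) -> P3. 3 ppages; refcounts: pp0:2 pp1:4 pp2:2
P0: v0 -> pp2 = 109
P1: v0 -> pp0 = 15
P2: v0 -> pp0 = 15
P3: v0 -> pp2 = 109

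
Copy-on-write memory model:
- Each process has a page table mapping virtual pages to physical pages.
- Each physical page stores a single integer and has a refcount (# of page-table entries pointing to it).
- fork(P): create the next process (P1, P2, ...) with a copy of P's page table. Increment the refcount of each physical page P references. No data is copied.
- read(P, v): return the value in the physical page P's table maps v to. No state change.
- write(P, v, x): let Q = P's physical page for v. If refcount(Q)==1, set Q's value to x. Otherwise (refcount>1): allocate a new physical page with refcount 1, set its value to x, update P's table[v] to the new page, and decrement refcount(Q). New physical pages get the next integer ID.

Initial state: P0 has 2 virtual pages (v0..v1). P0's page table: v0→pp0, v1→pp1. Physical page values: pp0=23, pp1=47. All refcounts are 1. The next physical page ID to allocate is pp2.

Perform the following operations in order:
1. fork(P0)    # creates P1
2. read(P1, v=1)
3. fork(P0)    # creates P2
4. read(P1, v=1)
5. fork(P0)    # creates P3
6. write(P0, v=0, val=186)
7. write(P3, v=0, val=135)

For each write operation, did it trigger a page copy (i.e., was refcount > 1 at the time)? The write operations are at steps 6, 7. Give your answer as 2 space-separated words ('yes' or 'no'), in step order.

Op 1: fork(P0) -> P1. 2 ppages; refcounts: pp0:2 pp1:2
Op 2: read(P1, v1) -> 47. No state change.
Op 3: fork(P0) -> P2. 2 ppages; refcounts: pp0:3 pp1:3
Op 4: read(P1, v1) -> 47. No state change.
Op 5: fork(P0) -> P3. 2 ppages; refcounts: pp0:4 pp1:4
Op 6: write(P0, v0, 186). refcount(pp0)=4>1 -> COPY to pp2. 3 ppages; refcounts: pp0:3 pp1:4 pp2:1
Op 7: write(P3, v0, 135). refcount(pp0)=3>1 -> COPY to pp3. 4 ppages; refcounts: pp0:2 pp1:4 pp2:1 pp3:1

yes yes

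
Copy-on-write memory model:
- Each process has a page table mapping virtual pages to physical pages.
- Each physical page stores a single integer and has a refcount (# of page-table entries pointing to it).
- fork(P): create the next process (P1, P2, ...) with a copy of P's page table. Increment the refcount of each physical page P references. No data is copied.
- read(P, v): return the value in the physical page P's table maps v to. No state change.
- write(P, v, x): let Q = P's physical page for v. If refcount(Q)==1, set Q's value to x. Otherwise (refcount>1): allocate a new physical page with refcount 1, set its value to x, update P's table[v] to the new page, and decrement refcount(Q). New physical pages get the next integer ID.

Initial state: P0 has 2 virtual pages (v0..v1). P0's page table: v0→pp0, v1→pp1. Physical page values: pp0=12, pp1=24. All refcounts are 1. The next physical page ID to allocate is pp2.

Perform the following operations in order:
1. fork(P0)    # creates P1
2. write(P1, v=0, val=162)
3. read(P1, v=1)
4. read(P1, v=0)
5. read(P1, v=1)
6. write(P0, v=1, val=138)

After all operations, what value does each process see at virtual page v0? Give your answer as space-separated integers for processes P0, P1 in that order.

Answer: 12 162

Derivation:
Op 1: fork(P0) -> P1. 2 ppages; refcounts: pp0:2 pp1:2
Op 2: write(P1, v0, 162). refcount(pp0)=2>1 -> COPY to pp2. 3 ppages; refcounts: pp0:1 pp1:2 pp2:1
Op 3: read(P1, v1) -> 24. No state change.
Op 4: read(P1, v0) -> 162. No state change.
Op 5: read(P1, v1) -> 24. No state change.
Op 6: write(P0, v1, 138). refcount(pp1)=2>1 -> COPY to pp3. 4 ppages; refcounts: pp0:1 pp1:1 pp2:1 pp3:1
P0: v0 -> pp0 = 12
P1: v0 -> pp2 = 162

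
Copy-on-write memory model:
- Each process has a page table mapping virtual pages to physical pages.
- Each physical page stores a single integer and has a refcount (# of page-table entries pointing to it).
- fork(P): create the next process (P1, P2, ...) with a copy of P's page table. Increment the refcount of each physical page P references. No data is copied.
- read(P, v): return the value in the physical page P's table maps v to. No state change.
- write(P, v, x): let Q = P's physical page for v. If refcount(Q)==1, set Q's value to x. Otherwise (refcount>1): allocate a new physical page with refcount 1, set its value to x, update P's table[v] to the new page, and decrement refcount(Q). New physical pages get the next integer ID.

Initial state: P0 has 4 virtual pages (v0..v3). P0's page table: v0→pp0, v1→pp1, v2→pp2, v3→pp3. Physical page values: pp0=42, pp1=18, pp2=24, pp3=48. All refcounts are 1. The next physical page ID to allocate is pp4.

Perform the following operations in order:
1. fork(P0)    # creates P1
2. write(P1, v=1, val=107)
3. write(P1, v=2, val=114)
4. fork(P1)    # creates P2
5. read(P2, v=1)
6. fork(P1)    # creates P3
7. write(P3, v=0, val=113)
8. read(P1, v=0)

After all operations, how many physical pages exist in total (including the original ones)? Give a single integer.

Op 1: fork(P0) -> P1. 4 ppages; refcounts: pp0:2 pp1:2 pp2:2 pp3:2
Op 2: write(P1, v1, 107). refcount(pp1)=2>1 -> COPY to pp4. 5 ppages; refcounts: pp0:2 pp1:1 pp2:2 pp3:2 pp4:1
Op 3: write(P1, v2, 114). refcount(pp2)=2>1 -> COPY to pp5. 6 ppages; refcounts: pp0:2 pp1:1 pp2:1 pp3:2 pp4:1 pp5:1
Op 4: fork(P1) -> P2. 6 ppages; refcounts: pp0:3 pp1:1 pp2:1 pp3:3 pp4:2 pp5:2
Op 5: read(P2, v1) -> 107. No state change.
Op 6: fork(P1) -> P3. 6 ppages; refcounts: pp0:4 pp1:1 pp2:1 pp3:4 pp4:3 pp5:3
Op 7: write(P3, v0, 113). refcount(pp0)=4>1 -> COPY to pp6. 7 ppages; refcounts: pp0:3 pp1:1 pp2:1 pp3:4 pp4:3 pp5:3 pp6:1
Op 8: read(P1, v0) -> 42. No state change.

Answer: 7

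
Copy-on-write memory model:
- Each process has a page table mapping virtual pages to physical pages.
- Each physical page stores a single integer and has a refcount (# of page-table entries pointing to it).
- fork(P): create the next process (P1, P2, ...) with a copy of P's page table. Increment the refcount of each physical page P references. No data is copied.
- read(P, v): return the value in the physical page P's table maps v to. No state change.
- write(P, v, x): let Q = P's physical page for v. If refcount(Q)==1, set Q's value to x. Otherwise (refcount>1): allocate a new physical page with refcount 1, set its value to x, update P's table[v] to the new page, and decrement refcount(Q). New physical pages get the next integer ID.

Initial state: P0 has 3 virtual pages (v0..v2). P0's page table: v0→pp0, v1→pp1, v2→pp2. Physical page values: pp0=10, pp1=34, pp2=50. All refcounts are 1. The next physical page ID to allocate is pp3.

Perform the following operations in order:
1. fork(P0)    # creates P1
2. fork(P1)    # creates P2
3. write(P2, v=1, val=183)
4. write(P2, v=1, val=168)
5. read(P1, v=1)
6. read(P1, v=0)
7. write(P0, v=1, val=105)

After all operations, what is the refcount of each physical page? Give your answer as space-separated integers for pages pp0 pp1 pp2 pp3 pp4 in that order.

Answer: 3 1 3 1 1

Derivation:
Op 1: fork(P0) -> P1. 3 ppages; refcounts: pp0:2 pp1:2 pp2:2
Op 2: fork(P1) -> P2. 3 ppages; refcounts: pp0:3 pp1:3 pp2:3
Op 3: write(P2, v1, 183). refcount(pp1)=3>1 -> COPY to pp3. 4 ppages; refcounts: pp0:3 pp1:2 pp2:3 pp3:1
Op 4: write(P2, v1, 168). refcount(pp3)=1 -> write in place. 4 ppages; refcounts: pp0:3 pp1:2 pp2:3 pp3:1
Op 5: read(P1, v1) -> 34. No state change.
Op 6: read(P1, v0) -> 10. No state change.
Op 7: write(P0, v1, 105). refcount(pp1)=2>1 -> COPY to pp4. 5 ppages; refcounts: pp0:3 pp1:1 pp2:3 pp3:1 pp4:1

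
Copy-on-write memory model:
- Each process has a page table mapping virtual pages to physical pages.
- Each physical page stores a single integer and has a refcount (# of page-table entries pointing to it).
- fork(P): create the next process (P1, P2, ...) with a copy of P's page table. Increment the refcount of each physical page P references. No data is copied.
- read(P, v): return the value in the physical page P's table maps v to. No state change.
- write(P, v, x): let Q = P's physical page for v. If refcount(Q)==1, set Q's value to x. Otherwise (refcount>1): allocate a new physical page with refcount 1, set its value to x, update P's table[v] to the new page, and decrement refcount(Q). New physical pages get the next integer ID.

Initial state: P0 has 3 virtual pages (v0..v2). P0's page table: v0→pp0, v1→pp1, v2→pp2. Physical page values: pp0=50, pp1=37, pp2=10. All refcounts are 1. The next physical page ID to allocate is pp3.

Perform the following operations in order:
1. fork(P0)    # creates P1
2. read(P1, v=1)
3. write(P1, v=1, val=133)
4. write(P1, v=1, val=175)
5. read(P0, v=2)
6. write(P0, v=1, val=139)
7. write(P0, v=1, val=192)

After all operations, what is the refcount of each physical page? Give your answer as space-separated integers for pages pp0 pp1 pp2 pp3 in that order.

Answer: 2 1 2 1

Derivation:
Op 1: fork(P0) -> P1. 3 ppages; refcounts: pp0:2 pp1:2 pp2:2
Op 2: read(P1, v1) -> 37. No state change.
Op 3: write(P1, v1, 133). refcount(pp1)=2>1 -> COPY to pp3. 4 ppages; refcounts: pp0:2 pp1:1 pp2:2 pp3:1
Op 4: write(P1, v1, 175). refcount(pp3)=1 -> write in place. 4 ppages; refcounts: pp0:2 pp1:1 pp2:2 pp3:1
Op 5: read(P0, v2) -> 10. No state change.
Op 6: write(P0, v1, 139). refcount(pp1)=1 -> write in place. 4 ppages; refcounts: pp0:2 pp1:1 pp2:2 pp3:1
Op 7: write(P0, v1, 192). refcount(pp1)=1 -> write in place. 4 ppages; refcounts: pp0:2 pp1:1 pp2:2 pp3:1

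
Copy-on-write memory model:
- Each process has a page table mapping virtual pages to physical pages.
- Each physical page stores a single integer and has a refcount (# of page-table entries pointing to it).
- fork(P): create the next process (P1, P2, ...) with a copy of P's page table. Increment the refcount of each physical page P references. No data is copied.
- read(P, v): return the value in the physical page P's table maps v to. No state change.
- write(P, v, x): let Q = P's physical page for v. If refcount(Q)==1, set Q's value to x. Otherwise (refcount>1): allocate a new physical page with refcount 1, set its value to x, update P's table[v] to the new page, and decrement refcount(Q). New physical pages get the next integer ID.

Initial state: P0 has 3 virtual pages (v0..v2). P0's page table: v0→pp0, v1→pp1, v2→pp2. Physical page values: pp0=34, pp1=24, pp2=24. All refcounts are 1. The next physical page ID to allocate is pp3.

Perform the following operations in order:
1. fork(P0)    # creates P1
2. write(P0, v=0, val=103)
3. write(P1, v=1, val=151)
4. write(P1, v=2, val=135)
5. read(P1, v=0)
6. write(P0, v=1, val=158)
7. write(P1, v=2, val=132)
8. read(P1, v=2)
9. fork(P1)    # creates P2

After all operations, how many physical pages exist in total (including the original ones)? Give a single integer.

Op 1: fork(P0) -> P1. 3 ppages; refcounts: pp0:2 pp1:2 pp2:2
Op 2: write(P0, v0, 103). refcount(pp0)=2>1 -> COPY to pp3. 4 ppages; refcounts: pp0:1 pp1:2 pp2:2 pp3:1
Op 3: write(P1, v1, 151). refcount(pp1)=2>1 -> COPY to pp4. 5 ppages; refcounts: pp0:1 pp1:1 pp2:2 pp3:1 pp4:1
Op 4: write(P1, v2, 135). refcount(pp2)=2>1 -> COPY to pp5. 6 ppages; refcounts: pp0:1 pp1:1 pp2:1 pp3:1 pp4:1 pp5:1
Op 5: read(P1, v0) -> 34. No state change.
Op 6: write(P0, v1, 158). refcount(pp1)=1 -> write in place. 6 ppages; refcounts: pp0:1 pp1:1 pp2:1 pp3:1 pp4:1 pp5:1
Op 7: write(P1, v2, 132). refcount(pp5)=1 -> write in place. 6 ppages; refcounts: pp0:1 pp1:1 pp2:1 pp3:1 pp4:1 pp5:1
Op 8: read(P1, v2) -> 132. No state change.
Op 9: fork(P1) -> P2. 6 ppages; refcounts: pp0:2 pp1:1 pp2:1 pp3:1 pp4:2 pp5:2

Answer: 6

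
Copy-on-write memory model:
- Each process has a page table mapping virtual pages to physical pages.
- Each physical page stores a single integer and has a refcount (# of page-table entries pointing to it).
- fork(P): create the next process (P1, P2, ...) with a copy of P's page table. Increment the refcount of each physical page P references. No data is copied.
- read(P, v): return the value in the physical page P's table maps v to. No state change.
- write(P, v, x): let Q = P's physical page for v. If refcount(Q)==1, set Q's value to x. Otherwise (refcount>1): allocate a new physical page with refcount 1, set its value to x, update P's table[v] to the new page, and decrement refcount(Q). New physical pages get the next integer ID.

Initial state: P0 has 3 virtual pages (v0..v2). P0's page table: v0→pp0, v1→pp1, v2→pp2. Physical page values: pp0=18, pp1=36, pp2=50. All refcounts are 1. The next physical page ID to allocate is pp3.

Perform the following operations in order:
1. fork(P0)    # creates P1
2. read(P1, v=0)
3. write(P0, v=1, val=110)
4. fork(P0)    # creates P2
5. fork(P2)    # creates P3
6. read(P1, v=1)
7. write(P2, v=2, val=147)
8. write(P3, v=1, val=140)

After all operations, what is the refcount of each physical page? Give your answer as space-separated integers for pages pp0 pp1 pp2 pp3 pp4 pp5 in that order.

Op 1: fork(P0) -> P1. 3 ppages; refcounts: pp0:2 pp1:2 pp2:2
Op 2: read(P1, v0) -> 18. No state change.
Op 3: write(P0, v1, 110). refcount(pp1)=2>1 -> COPY to pp3. 4 ppages; refcounts: pp0:2 pp1:1 pp2:2 pp3:1
Op 4: fork(P0) -> P2. 4 ppages; refcounts: pp0:3 pp1:1 pp2:3 pp3:2
Op 5: fork(P2) -> P3. 4 ppages; refcounts: pp0:4 pp1:1 pp2:4 pp3:3
Op 6: read(P1, v1) -> 36. No state change.
Op 7: write(P2, v2, 147). refcount(pp2)=4>1 -> COPY to pp4. 5 ppages; refcounts: pp0:4 pp1:1 pp2:3 pp3:3 pp4:1
Op 8: write(P3, v1, 140). refcount(pp3)=3>1 -> COPY to pp5. 6 ppages; refcounts: pp0:4 pp1:1 pp2:3 pp3:2 pp4:1 pp5:1

Answer: 4 1 3 2 1 1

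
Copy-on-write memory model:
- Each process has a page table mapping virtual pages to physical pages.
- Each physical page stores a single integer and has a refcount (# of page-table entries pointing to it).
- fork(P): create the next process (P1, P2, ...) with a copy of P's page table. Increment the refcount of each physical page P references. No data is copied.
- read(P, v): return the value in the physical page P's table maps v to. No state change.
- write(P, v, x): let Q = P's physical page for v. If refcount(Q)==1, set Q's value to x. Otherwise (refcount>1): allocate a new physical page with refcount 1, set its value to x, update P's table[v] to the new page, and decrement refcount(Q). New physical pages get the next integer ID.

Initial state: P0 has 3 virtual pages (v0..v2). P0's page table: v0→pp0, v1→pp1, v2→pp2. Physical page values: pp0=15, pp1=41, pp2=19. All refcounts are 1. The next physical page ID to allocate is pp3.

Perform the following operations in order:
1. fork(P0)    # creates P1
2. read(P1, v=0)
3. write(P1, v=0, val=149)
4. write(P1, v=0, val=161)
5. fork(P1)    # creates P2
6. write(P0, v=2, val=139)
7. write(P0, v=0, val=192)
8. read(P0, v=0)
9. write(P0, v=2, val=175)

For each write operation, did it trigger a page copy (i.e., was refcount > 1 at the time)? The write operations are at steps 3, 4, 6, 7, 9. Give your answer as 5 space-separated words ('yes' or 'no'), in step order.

Op 1: fork(P0) -> P1. 3 ppages; refcounts: pp0:2 pp1:2 pp2:2
Op 2: read(P1, v0) -> 15. No state change.
Op 3: write(P1, v0, 149). refcount(pp0)=2>1 -> COPY to pp3. 4 ppages; refcounts: pp0:1 pp1:2 pp2:2 pp3:1
Op 4: write(P1, v0, 161). refcount(pp3)=1 -> write in place. 4 ppages; refcounts: pp0:1 pp1:2 pp2:2 pp3:1
Op 5: fork(P1) -> P2. 4 ppages; refcounts: pp0:1 pp1:3 pp2:3 pp3:2
Op 6: write(P0, v2, 139). refcount(pp2)=3>1 -> COPY to pp4. 5 ppages; refcounts: pp0:1 pp1:3 pp2:2 pp3:2 pp4:1
Op 7: write(P0, v0, 192). refcount(pp0)=1 -> write in place. 5 ppages; refcounts: pp0:1 pp1:3 pp2:2 pp3:2 pp4:1
Op 8: read(P0, v0) -> 192. No state change.
Op 9: write(P0, v2, 175). refcount(pp4)=1 -> write in place. 5 ppages; refcounts: pp0:1 pp1:3 pp2:2 pp3:2 pp4:1

yes no yes no no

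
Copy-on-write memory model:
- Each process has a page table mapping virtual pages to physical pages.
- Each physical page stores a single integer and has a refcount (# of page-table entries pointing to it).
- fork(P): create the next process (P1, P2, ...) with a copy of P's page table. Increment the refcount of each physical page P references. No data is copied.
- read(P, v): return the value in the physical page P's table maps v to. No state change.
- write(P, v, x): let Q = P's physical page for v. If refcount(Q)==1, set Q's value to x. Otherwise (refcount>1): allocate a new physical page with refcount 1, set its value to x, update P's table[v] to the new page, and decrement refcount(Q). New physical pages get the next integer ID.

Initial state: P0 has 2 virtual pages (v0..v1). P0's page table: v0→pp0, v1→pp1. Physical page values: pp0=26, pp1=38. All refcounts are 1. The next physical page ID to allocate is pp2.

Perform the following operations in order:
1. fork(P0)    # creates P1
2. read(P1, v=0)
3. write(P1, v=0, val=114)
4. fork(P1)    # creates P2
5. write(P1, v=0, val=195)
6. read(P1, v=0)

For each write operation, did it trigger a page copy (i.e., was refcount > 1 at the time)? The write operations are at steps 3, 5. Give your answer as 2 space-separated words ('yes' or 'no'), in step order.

Op 1: fork(P0) -> P1. 2 ppages; refcounts: pp0:2 pp1:2
Op 2: read(P1, v0) -> 26. No state change.
Op 3: write(P1, v0, 114). refcount(pp0)=2>1 -> COPY to pp2. 3 ppages; refcounts: pp0:1 pp1:2 pp2:1
Op 4: fork(P1) -> P2. 3 ppages; refcounts: pp0:1 pp1:3 pp2:2
Op 5: write(P1, v0, 195). refcount(pp2)=2>1 -> COPY to pp3. 4 ppages; refcounts: pp0:1 pp1:3 pp2:1 pp3:1
Op 6: read(P1, v0) -> 195. No state change.

yes yes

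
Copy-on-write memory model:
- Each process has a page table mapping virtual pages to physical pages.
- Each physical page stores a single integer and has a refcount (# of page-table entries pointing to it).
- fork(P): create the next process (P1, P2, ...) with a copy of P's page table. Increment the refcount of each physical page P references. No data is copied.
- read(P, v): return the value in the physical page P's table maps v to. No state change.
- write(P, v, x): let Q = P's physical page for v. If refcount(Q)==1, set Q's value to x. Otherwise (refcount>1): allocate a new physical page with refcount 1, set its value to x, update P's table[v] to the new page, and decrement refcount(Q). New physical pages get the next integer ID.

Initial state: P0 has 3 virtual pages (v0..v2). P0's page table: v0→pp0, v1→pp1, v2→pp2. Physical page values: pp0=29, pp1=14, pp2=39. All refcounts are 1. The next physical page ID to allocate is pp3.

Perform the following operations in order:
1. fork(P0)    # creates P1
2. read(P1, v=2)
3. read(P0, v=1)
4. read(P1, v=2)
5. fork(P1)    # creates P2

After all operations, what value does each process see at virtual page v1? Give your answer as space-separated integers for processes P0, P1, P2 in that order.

Answer: 14 14 14

Derivation:
Op 1: fork(P0) -> P1. 3 ppages; refcounts: pp0:2 pp1:2 pp2:2
Op 2: read(P1, v2) -> 39. No state change.
Op 3: read(P0, v1) -> 14. No state change.
Op 4: read(P1, v2) -> 39. No state change.
Op 5: fork(P1) -> P2. 3 ppages; refcounts: pp0:3 pp1:3 pp2:3
P0: v1 -> pp1 = 14
P1: v1 -> pp1 = 14
P2: v1 -> pp1 = 14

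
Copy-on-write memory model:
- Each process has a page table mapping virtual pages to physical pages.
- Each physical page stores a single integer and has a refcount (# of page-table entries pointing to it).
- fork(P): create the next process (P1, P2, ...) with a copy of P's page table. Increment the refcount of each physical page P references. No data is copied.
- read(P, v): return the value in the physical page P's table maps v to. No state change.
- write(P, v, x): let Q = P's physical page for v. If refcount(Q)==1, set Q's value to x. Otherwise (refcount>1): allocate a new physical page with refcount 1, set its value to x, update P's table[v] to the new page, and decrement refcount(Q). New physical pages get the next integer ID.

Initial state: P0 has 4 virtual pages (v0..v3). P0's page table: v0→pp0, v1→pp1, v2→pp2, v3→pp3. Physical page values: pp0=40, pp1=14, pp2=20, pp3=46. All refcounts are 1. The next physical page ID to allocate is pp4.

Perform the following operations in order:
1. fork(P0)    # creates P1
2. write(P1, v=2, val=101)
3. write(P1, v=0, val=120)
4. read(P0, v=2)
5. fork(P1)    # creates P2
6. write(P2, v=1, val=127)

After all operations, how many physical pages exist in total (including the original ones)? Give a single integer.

Op 1: fork(P0) -> P1. 4 ppages; refcounts: pp0:2 pp1:2 pp2:2 pp3:2
Op 2: write(P1, v2, 101). refcount(pp2)=2>1 -> COPY to pp4. 5 ppages; refcounts: pp0:2 pp1:2 pp2:1 pp3:2 pp4:1
Op 3: write(P1, v0, 120). refcount(pp0)=2>1 -> COPY to pp5. 6 ppages; refcounts: pp0:1 pp1:2 pp2:1 pp3:2 pp4:1 pp5:1
Op 4: read(P0, v2) -> 20. No state change.
Op 5: fork(P1) -> P2. 6 ppages; refcounts: pp0:1 pp1:3 pp2:1 pp3:3 pp4:2 pp5:2
Op 6: write(P2, v1, 127). refcount(pp1)=3>1 -> COPY to pp6. 7 ppages; refcounts: pp0:1 pp1:2 pp2:1 pp3:3 pp4:2 pp5:2 pp6:1

Answer: 7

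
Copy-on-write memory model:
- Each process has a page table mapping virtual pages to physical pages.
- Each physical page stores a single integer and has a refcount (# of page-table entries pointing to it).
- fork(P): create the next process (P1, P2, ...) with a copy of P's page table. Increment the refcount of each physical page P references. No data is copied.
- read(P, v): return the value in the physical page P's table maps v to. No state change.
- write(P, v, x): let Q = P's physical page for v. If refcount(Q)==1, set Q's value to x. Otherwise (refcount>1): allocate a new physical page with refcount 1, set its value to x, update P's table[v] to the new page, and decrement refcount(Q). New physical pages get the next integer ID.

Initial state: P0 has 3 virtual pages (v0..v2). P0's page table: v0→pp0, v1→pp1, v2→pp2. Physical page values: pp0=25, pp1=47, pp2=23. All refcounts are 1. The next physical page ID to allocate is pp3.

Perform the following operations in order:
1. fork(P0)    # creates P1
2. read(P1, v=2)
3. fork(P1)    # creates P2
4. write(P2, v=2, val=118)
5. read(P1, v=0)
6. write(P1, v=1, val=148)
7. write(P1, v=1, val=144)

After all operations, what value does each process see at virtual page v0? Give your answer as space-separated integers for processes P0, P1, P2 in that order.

Answer: 25 25 25

Derivation:
Op 1: fork(P0) -> P1. 3 ppages; refcounts: pp0:2 pp1:2 pp2:2
Op 2: read(P1, v2) -> 23. No state change.
Op 3: fork(P1) -> P2. 3 ppages; refcounts: pp0:3 pp1:3 pp2:3
Op 4: write(P2, v2, 118). refcount(pp2)=3>1 -> COPY to pp3. 4 ppages; refcounts: pp0:3 pp1:3 pp2:2 pp3:1
Op 5: read(P1, v0) -> 25. No state change.
Op 6: write(P1, v1, 148). refcount(pp1)=3>1 -> COPY to pp4. 5 ppages; refcounts: pp0:3 pp1:2 pp2:2 pp3:1 pp4:1
Op 7: write(P1, v1, 144). refcount(pp4)=1 -> write in place. 5 ppages; refcounts: pp0:3 pp1:2 pp2:2 pp3:1 pp4:1
P0: v0 -> pp0 = 25
P1: v0 -> pp0 = 25
P2: v0 -> pp0 = 25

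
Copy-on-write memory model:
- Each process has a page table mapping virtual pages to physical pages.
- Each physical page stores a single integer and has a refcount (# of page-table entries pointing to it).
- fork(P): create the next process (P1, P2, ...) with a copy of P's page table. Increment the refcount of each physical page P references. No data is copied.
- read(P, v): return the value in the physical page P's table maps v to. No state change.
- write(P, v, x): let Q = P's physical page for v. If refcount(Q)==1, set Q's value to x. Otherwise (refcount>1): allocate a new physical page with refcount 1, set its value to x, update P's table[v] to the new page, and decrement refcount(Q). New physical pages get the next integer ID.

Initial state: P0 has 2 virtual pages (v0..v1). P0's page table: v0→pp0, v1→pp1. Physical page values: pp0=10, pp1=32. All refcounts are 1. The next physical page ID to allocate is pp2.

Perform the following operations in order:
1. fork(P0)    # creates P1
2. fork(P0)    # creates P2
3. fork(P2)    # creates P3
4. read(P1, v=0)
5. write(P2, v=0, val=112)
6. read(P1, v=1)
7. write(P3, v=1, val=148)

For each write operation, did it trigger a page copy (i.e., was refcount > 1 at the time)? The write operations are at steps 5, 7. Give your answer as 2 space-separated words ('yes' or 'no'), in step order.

Op 1: fork(P0) -> P1. 2 ppages; refcounts: pp0:2 pp1:2
Op 2: fork(P0) -> P2. 2 ppages; refcounts: pp0:3 pp1:3
Op 3: fork(P2) -> P3. 2 ppages; refcounts: pp0:4 pp1:4
Op 4: read(P1, v0) -> 10. No state change.
Op 5: write(P2, v0, 112). refcount(pp0)=4>1 -> COPY to pp2. 3 ppages; refcounts: pp0:3 pp1:4 pp2:1
Op 6: read(P1, v1) -> 32. No state change.
Op 7: write(P3, v1, 148). refcount(pp1)=4>1 -> COPY to pp3. 4 ppages; refcounts: pp0:3 pp1:3 pp2:1 pp3:1

yes yes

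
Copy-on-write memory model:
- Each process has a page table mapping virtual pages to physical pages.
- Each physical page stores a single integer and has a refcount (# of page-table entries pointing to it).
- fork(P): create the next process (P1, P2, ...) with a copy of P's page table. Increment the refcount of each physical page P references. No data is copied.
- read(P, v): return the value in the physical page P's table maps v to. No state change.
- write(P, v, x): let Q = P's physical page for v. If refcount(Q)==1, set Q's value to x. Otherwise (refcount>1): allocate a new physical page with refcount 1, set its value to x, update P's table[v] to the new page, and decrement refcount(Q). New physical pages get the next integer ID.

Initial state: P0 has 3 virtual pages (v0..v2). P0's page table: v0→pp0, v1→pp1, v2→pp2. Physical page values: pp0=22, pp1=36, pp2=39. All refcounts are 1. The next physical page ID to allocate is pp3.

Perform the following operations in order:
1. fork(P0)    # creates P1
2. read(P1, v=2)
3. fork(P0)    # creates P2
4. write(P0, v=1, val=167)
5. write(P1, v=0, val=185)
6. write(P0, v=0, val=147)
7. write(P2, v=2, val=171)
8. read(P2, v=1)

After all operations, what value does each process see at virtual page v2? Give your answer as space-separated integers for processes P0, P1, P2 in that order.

Op 1: fork(P0) -> P1. 3 ppages; refcounts: pp0:2 pp1:2 pp2:2
Op 2: read(P1, v2) -> 39. No state change.
Op 3: fork(P0) -> P2. 3 ppages; refcounts: pp0:3 pp1:3 pp2:3
Op 4: write(P0, v1, 167). refcount(pp1)=3>1 -> COPY to pp3. 4 ppages; refcounts: pp0:3 pp1:2 pp2:3 pp3:1
Op 5: write(P1, v0, 185). refcount(pp0)=3>1 -> COPY to pp4. 5 ppages; refcounts: pp0:2 pp1:2 pp2:3 pp3:1 pp4:1
Op 6: write(P0, v0, 147). refcount(pp0)=2>1 -> COPY to pp5. 6 ppages; refcounts: pp0:1 pp1:2 pp2:3 pp3:1 pp4:1 pp5:1
Op 7: write(P2, v2, 171). refcount(pp2)=3>1 -> COPY to pp6. 7 ppages; refcounts: pp0:1 pp1:2 pp2:2 pp3:1 pp4:1 pp5:1 pp6:1
Op 8: read(P2, v1) -> 36. No state change.
P0: v2 -> pp2 = 39
P1: v2 -> pp2 = 39
P2: v2 -> pp6 = 171

Answer: 39 39 171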